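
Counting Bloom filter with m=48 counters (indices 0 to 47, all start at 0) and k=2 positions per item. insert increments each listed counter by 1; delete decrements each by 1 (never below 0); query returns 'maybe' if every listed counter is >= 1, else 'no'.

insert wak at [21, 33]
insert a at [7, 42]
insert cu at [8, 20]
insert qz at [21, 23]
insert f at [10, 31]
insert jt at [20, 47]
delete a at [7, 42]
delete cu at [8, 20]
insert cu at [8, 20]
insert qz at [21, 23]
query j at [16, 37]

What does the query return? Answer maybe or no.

Answer: no

Derivation:
Step 1: insert wak at [21, 33] -> counters=[0,0,0,0,0,0,0,0,0,0,0,0,0,0,0,0,0,0,0,0,0,1,0,0,0,0,0,0,0,0,0,0,0,1,0,0,0,0,0,0,0,0,0,0,0,0,0,0]
Step 2: insert a at [7, 42] -> counters=[0,0,0,0,0,0,0,1,0,0,0,0,0,0,0,0,0,0,0,0,0,1,0,0,0,0,0,0,0,0,0,0,0,1,0,0,0,0,0,0,0,0,1,0,0,0,0,0]
Step 3: insert cu at [8, 20] -> counters=[0,0,0,0,0,0,0,1,1,0,0,0,0,0,0,0,0,0,0,0,1,1,0,0,0,0,0,0,0,0,0,0,0,1,0,0,0,0,0,0,0,0,1,0,0,0,0,0]
Step 4: insert qz at [21, 23] -> counters=[0,0,0,0,0,0,0,1,1,0,0,0,0,0,0,0,0,0,0,0,1,2,0,1,0,0,0,0,0,0,0,0,0,1,0,0,0,0,0,0,0,0,1,0,0,0,0,0]
Step 5: insert f at [10, 31] -> counters=[0,0,0,0,0,0,0,1,1,0,1,0,0,0,0,0,0,0,0,0,1,2,0,1,0,0,0,0,0,0,0,1,0,1,0,0,0,0,0,0,0,0,1,0,0,0,0,0]
Step 6: insert jt at [20, 47] -> counters=[0,0,0,0,0,0,0,1,1,0,1,0,0,0,0,0,0,0,0,0,2,2,0,1,0,0,0,0,0,0,0,1,0,1,0,0,0,0,0,0,0,0,1,0,0,0,0,1]
Step 7: delete a at [7, 42] -> counters=[0,0,0,0,0,0,0,0,1,0,1,0,0,0,0,0,0,0,0,0,2,2,0,1,0,0,0,0,0,0,0,1,0,1,0,0,0,0,0,0,0,0,0,0,0,0,0,1]
Step 8: delete cu at [8, 20] -> counters=[0,0,0,0,0,0,0,0,0,0,1,0,0,0,0,0,0,0,0,0,1,2,0,1,0,0,0,0,0,0,0,1,0,1,0,0,0,0,0,0,0,0,0,0,0,0,0,1]
Step 9: insert cu at [8, 20] -> counters=[0,0,0,0,0,0,0,0,1,0,1,0,0,0,0,0,0,0,0,0,2,2,0,1,0,0,0,0,0,0,0,1,0,1,0,0,0,0,0,0,0,0,0,0,0,0,0,1]
Step 10: insert qz at [21, 23] -> counters=[0,0,0,0,0,0,0,0,1,0,1,0,0,0,0,0,0,0,0,0,2,3,0,2,0,0,0,0,0,0,0,1,0,1,0,0,0,0,0,0,0,0,0,0,0,0,0,1]
Query j: check counters[16]=0 counters[37]=0 -> no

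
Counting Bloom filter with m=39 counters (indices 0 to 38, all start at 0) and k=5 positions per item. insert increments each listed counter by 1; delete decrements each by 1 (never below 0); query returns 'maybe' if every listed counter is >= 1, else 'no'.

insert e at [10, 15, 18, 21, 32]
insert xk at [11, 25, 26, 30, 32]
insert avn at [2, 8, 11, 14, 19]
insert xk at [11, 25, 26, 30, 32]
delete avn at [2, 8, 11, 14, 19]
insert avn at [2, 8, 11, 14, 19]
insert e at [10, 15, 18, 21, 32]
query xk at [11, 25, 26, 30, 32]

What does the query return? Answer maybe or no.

Answer: maybe

Derivation:
Step 1: insert e at [10, 15, 18, 21, 32] -> counters=[0,0,0,0,0,0,0,0,0,0,1,0,0,0,0,1,0,0,1,0,0,1,0,0,0,0,0,0,0,0,0,0,1,0,0,0,0,0,0]
Step 2: insert xk at [11, 25, 26, 30, 32] -> counters=[0,0,0,0,0,0,0,0,0,0,1,1,0,0,0,1,0,0,1,0,0,1,0,0,0,1,1,0,0,0,1,0,2,0,0,0,0,0,0]
Step 3: insert avn at [2, 8, 11, 14, 19] -> counters=[0,0,1,0,0,0,0,0,1,0,1,2,0,0,1,1,0,0,1,1,0,1,0,0,0,1,1,0,0,0,1,0,2,0,0,0,0,0,0]
Step 4: insert xk at [11, 25, 26, 30, 32] -> counters=[0,0,1,0,0,0,0,0,1,0,1,3,0,0,1,1,0,0,1,1,0,1,0,0,0,2,2,0,0,0,2,0,3,0,0,0,0,0,0]
Step 5: delete avn at [2, 8, 11, 14, 19] -> counters=[0,0,0,0,0,0,0,0,0,0,1,2,0,0,0,1,0,0,1,0,0,1,0,0,0,2,2,0,0,0,2,0,3,0,0,0,0,0,0]
Step 6: insert avn at [2, 8, 11, 14, 19] -> counters=[0,0,1,0,0,0,0,0,1,0,1,3,0,0,1,1,0,0,1,1,0,1,0,0,0,2,2,0,0,0,2,0,3,0,0,0,0,0,0]
Step 7: insert e at [10, 15, 18, 21, 32] -> counters=[0,0,1,0,0,0,0,0,1,0,2,3,0,0,1,2,0,0,2,1,0,2,0,0,0,2,2,0,0,0,2,0,4,0,0,0,0,0,0]
Query xk: check counters[11]=3 counters[25]=2 counters[26]=2 counters[30]=2 counters[32]=4 -> maybe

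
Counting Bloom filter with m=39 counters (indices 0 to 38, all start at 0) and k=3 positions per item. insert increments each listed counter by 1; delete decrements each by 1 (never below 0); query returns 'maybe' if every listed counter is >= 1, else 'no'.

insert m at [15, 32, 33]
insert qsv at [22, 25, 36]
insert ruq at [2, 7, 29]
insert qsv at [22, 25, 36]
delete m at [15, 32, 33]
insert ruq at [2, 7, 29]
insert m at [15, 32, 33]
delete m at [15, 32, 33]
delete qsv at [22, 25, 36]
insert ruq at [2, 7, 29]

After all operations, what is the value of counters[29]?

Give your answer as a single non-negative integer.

Step 1: insert m at [15, 32, 33] -> counters=[0,0,0,0,0,0,0,0,0,0,0,0,0,0,0,1,0,0,0,0,0,0,0,0,0,0,0,0,0,0,0,0,1,1,0,0,0,0,0]
Step 2: insert qsv at [22, 25, 36] -> counters=[0,0,0,0,0,0,0,0,0,0,0,0,0,0,0,1,0,0,0,0,0,0,1,0,0,1,0,0,0,0,0,0,1,1,0,0,1,0,0]
Step 3: insert ruq at [2, 7, 29] -> counters=[0,0,1,0,0,0,0,1,0,0,0,0,0,0,0,1,0,0,0,0,0,0,1,0,0,1,0,0,0,1,0,0,1,1,0,0,1,0,0]
Step 4: insert qsv at [22, 25, 36] -> counters=[0,0,1,0,0,0,0,1,0,0,0,0,0,0,0,1,0,0,0,0,0,0,2,0,0,2,0,0,0,1,0,0,1,1,0,0,2,0,0]
Step 5: delete m at [15, 32, 33] -> counters=[0,0,1,0,0,0,0,1,0,0,0,0,0,0,0,0,0,0,0,0,0,0,2,0,0,2,0,0,0,1,0,0,0,0,0,0,2,0,0]
Step 6: insert ruq at [2, 7, 29] -> counters=[0,0,2,0,0,0,0,2,0,0,0,0,0,0,0,0,0,0,0,0,0,0,2,0,0,2,0,0,0,2,0,0,0,0,0,0,2,0,0]
Step 7: insert m at [15, 32, 33] -> counters=[0,0,2,0,0,0,0,2,0,0,0,0,0,0,0,1,0,0,0,0,0,0,2,0,0,2,0,0,0,2,0,0,1,1,0,0,2,0,0]
Step 8: delete m at [15, 32, 33] -> counters=[0,0,2,0,0,0,0,2,0,0,0,0,0,0,0,0,0,0,0,0,0,0,2,0,0,2,0,0,0,2,0,0,0,0,0,0,2,0,0]
Step 9: delete qsv at [22, 25, 36] -> counters=[0,0,2,0,0,0,0,2,0,0,0,0,0,0,0,0,0,0,0,0,0,0,1,0,0,1,0,0,0,2,0,0,0,0,0,0,1,0,0]
Step 10: insert ruq at [2, 7, 29] -> counters=[0,0,3,0,0,0,0,3,0,0,0,0,0,0,0,0,0,0,0,0,0,0,1,0,0,1,0,0,0,3,0,0,0,0,0,0,1,0,0]
Final counters=[0,0,3,0,0,0,0,3,0,0,0,0,0,0,0,0,0,0,0,0,0,0,1,0,0,1,0,0,0,3,0,0,0,0,0,0,1,0,0] -> counters[29]=3

Answer: 3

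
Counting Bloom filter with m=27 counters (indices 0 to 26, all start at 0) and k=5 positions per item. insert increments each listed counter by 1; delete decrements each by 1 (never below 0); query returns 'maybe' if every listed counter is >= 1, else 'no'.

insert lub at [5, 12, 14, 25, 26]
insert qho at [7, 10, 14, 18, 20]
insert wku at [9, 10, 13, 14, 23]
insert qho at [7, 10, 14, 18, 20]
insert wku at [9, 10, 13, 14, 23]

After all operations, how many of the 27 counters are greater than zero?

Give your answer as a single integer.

Answer: 12

Derivation:
Step 1: insert lub at [5, 12, 14, 25, 26] -> counters=[0,0,0,0,0,1,0,0,0,0,0,0,1,0,1,0,0,0,0,0,0,0,0,0,0,1,1]
Step 2: insert qho at [7, 10, 14, 18, 20] -> counters=[0,0,0,0,0,1,0,1,0,0,1,0,1,0,2,0,0,0,1,0,1,0,0,0,0,1,1]
Step 3: insert wku at [9, 10, 13, 14, 23] -> counters=[0,0,0,0,0,1,0,1,0,1,2,0,1,1,3,0,0,0,1,0,1,0,0,1,0,1,1]
Step 4: insert qho at [7, 10, 14, 18, 20] -> counters=[0,0,0,0,0,1,0,2,0,1,3,0,1,1,4,0,0,0,2,0,2,0,0,1,0,1,1]
Step 5: insert wku at [9, 10, 13, 14, 23] -> counters=[0,0,0,0,0,1,0,2,0,2,4,0,1,2,5,0,0,0,2,0,2,0,0,2,0,1,1]
Final counters=[0,0,0,0,0,1,0,2,0,2,4,0,1,2,5,0,0,0,2,0,2,0,0,2,0,1,1] -> 12 nonzero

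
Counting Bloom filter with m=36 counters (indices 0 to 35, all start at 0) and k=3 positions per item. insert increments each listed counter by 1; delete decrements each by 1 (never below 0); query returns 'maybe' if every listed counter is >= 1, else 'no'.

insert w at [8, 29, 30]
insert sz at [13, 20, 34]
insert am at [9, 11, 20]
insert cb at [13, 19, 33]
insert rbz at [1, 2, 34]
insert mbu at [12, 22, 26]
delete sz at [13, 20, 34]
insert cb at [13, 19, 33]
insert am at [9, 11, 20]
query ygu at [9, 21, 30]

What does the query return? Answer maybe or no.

Step 1: insert w at [8, 29, 30] -> counters=[0,0,0,0,0,0,0,0,1,0,0,0,0,0,0,0,0,0,0,0,0,0,0,0,0,0,0,0,0,1,1,0,0,0,0,0]
Step 2: insert sz at [13, 20, 34] -> counters=[0,0,0,0,0,0,0,0,1,0,0,0,0,1,0,0,0,0,0,0,1,0,0,0,0,0,0,0,0,1,1,0,0,0,1,0]
Step 3: insert am at [9, 11, 20] -> counters=[0,0,0,0,0,0,0,0,1,1,0,1,0,1,0,0,0,0,0,0,2,0,0,0,0,0,0,0,0,1,1,0,0,0,1,0]
Step 4: insert cb at [13, 19, 33] -> counters=[0,0,0,0,0,0,0,0,1,1,0,1,0,2,0,0,0,0,0,1,2,0,0,0,0,0,0,0,0,1,1,0,0,1,1,0]
Step 5: insert rbz at [1, 2, 34] -> counters=[0,1,1,0,0,0,0,0,1,1,0,1,0,2,0,0,0,0,0,1,2,0,0,0,0,0,0,0,0,1,1,0,0,1,2,0]
Step 6: insert mbu at [12, 22, 26] -> counters=[0,1,1,0,0,0,0,0,1,1,0,1,1,2,0,0,0,0,0,1,2,0,1,0,0,0,1,0,0,1,1,0,0,1,2,0]
Step 7: delete sz at [13, 20, 34] -> counters=[0,1,1,0,0,0,0,0,1,1,0,1,1,1,0,0,0,0,0,1,1,0,1,0,0,0,1,0,0,1,1,0,0,1,1,0]
Step 8: insert cb at [13, 19, 33] -> counters=[0,1,1,0,0,0,0,0,1,1,0,1,1,2,0,0,0,0,0,2,1,0,1,0,0,0,1,0,0,1,1,0,0,2,1,0]
Step 9: insert am at [9, 11, 20] -> counters=[0,1,1,0,0,0,0,0,1,2,0,2,1,2,0,0,0,0,0,2,2,0,1,0,0,0,1,0,0,1,1,0,0,2,1,0]
Query ygu: check counters[9]=2 counters[21]=0 counters[30]=1 -> no

Answer: no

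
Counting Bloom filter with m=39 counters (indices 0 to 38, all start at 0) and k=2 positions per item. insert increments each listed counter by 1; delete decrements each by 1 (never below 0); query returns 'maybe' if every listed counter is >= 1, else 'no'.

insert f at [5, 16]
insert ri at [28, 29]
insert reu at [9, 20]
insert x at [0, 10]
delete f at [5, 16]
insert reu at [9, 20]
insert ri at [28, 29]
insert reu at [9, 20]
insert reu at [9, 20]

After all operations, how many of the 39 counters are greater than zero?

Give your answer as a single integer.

Answer: 6

Derivation:
Step 1: insert f at [5, 16] -> counters=[0,0,0,0,0,1,0,0,0,0,0,0,0,0,0,0,1,0,0,0,0,0,0,0,0,0,0,0,0,0,0,0,0,0,0,0,0,0,0]
Step 2: insert ri at [28, 29] -> counters=[0,0,0,0,0,1,0,0,0,0,0,0,0,0,0,0,1,0,0,0,0,0,0,0,0,0,0,0,1,1,0,0,0,0,0,0,0,0,0]
Step 3: insert reu at [9, 20] -> counters=[0,0,0,0,0,1,0,0,0,1,0,0,0,0,0,0,1,0,0,0,1,0,0,0,0,0,0,0,1,1,0,0,0,0,0,0,0,0,0]
Step 4: insert x at [0, 10] -> counters=[1,0,0,0,0,1,0,0,0,1,1,0,0,0,0,0,1,0,0,0,1,0,0,0,0,0,0,0,1,1,0,0,0,0,0,0,0,0,0]
Step 5: delete f at [5, 16] -> counters=[1,0,0,0,0,0,0,0,0,1,1,0,0,0,0,0,0,0,0,0,1,0,0,0,0,0,0,0,1,1,0,0,0,0,0,0,0,0,0]
Step 6: insert reu at [9, 20] -> counters=[1,0,0,0,0,0,0,0,0,2,1,0,0,0,0,0,0,0,0,0,2,0,0,0,0,0,0,0,1,1,0,0,0,0,0,0,0,0,0]
Step 7: insert ri at [28, 29] -> counters=[1,0,0,0,0,0,0,0,0,2,1,0,0,0,0,0,0,0,0,0,2,0,0,0,0,0,0,0,2,2,0,0,0,0,0,0,0,0,0]
Step 8: insert reu at [9, 20] -> counters=[1,0,0,0,0,0,0,0,0,3,1,0,0,0,0,0,0,0,0,0,3,0,0,0,0,0,0,0,2,2,0,0,0,0,0,0,0,0,0]
Step 9: insert reu at [9, 20] -> counters=[1,0,0,0,0,0,0,0,0,4,1,0,0,0,0,0,0,0,0,0,4,0,0,0,0,0,0,0,2,2,0,0,0,0,0,0,0,0,0]
Final counters=[1,0,0,0,0,0,0,0,0,4,1,0,0,0,0,0,0,0,0,0,4,0,0,0,0,0,0,0,2,2,0,0,0,0,0,0,0,0,0] -> 6 nonzero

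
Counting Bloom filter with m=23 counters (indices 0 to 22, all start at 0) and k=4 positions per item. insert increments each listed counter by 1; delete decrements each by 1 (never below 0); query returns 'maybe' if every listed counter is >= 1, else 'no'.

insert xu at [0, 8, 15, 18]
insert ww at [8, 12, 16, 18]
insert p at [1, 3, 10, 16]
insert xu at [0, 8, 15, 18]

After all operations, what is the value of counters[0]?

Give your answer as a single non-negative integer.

Step 1: insert xu at [0, 8, 15, 18] -> counters=[1,0,0,0,0,0,0,0,1,0,0,0,0,0,0,1,0,0,1,0,0,0,0]
Step 2: insert ww at [8, 12, 16, 18] -> counters=[1,0,0,0,0,0,0,0,2,0,0,0,1,0,0,1,1,0,2,0,0,0,0]
Step 3: insert p at [1, 3, 10, 16] -> counters=[1,1,0,1,0,0,0,0,2,0,1,0,1,0,0,1,2,0,2,0,0,0,0]
Step 4: insert xu at [0, 8, 15, 18] -> counters=[2,1,0,1,0,0,0,0,3,0,1,0,1,0,0,2,2,0,3,0,0,0,0]
Final counters=[2,1,0,1,0,0,0,0,3,0,1,0,1,0,0,2,2,0,3,0,0,0,0] -> counters[0]=2

Answer: 2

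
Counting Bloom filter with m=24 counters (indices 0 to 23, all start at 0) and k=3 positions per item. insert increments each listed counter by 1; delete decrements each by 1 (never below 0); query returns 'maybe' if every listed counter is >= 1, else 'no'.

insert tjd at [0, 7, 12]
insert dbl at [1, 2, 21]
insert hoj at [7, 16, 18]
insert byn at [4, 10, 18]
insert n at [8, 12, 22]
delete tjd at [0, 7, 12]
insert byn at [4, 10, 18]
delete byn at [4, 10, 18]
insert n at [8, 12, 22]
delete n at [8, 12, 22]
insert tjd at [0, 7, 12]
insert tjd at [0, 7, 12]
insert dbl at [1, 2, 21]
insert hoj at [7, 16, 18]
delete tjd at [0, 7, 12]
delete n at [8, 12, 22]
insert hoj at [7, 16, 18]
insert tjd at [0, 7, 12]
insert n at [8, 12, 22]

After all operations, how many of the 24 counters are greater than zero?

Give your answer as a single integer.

Answer: 12

Derivation:
Step 1: insert tjd at [0, 7, 12] -> counters=[1,0,0,0,0,0,0,1,0,0,0,0,1,0,0,0,0,0,0,0,0,0,0,0]
Step 2: insert dbl at [1, 2, 21] -> counters=[1,1,1,0,0,0,0,1,0,0,0,0,1,0,0,0,0,0,0,0,0,1,0,0]
Step 3: insert hoj at [7, 16, 18] -> counters=[1,1,1,0,0,0,0,2,0,0,0,0,1,0,0,0,1,0,1,0,0,1,0,0]
Step 4: insert byn at [4, 10, 18] -> counters=[1,1,1,0,1,0,0,2,0,0,1,0,1,0,0,0,1,0,2,0,0,1,0,0]
Step 5: insert n at [8, 12, 22] -> counters=[1,1,1,0,1,0,0,2,1,0,1,0,2,0,0,0,1,0,2,0,0,1,1,0]
Step 6: delete tjd at [0, 7, 12] -> counters=[0,1,1,0,1,0,0,1,1,0,1,0,1,0,0,0,1,0,2,0,0,1,1,0]
Step 7: insert byn at [4, 10, 18] -> counters=[0,1,1,0,2,0,0,1,1,0,2,0,1,0,0,0,1,0,3,0,0,1,1,0]
Step 8: delete byn at [4, 10, 18] -> counters=[0,1,1,0,1,0,0,1,1,0,1,0,1,0,0,0,1,0,2,0,0,1,1,0]
Step 9: insert n at [8, 12, 22] -> counters=[0,1,1,0,1,0,0,1,2,0,1,0,2,0,0,0,1,0,2,0,0,1,2,0]
Step 10: delete n at [8, 12, 22] -> counters=[0,1,1,0,1,0,0,1,1,0,1,0,1,0,0,0,1,0,2,0,0,1,1,0]
Step 11: insert tjd at [0, 7, 12] -> counters=[1,1,1,0,1,0,0,2,1,0,1,0,2,0,0,0,1,0,2,0,0,1,1,0]
Step 12: insert tjd at [0, 7, 12] -> counters=[2,1,1,0,1,0,0,3,1,0,1,0,3,0,0,0,1,0,2,0,0,1,1,0]
Step 13: insert dbl at [1, 2, 21] -> counters=[2,2,2,0,1,0,0,3,1,0,1,0,3,0,0,0,1,0,2,0,0,2,1,0]
Step 14: insert hoj at [7, 16, 18] -> counters=[2,2,2,0,1,0,0,4,1,0,1,0,3,0,0,0,2,0,3,0,0,2,1,0]
Step 15: delete tjd at [0, 7, 12] -> counters=[1,2,2,0,1,0,0,3,1,0,1,0,2,0,0,0,2,0,3,0,0,2,1,0]
Step 16: delete n at [8, 12, 22] -> counters=[1,2,2,0,1,0,0,3,0,0,1,0,1,0,0,0,2,0,3,0,0,2,0,0]
Step 17: insert hoj at [7, 16, 18] -> counters=[1,2,2,0,1,0,0,4,0,0,1,0,1,0,0,0,3,0,4,0,0,2,0,0]
Step 18: insert tjd at [0, 7, 12] -> counters=[2,2,2,0,1,0,0,5,0,0,1,0,2,0,0,0,3,0,4,0,0,2,0,0]
Step 19: insert n at [8, 12, 22] -> counters=[2,2,2,0,1,0,0,5,1,0,1,0,3,0,0,0,3,0,4,0,0,2,1,0]
Final counters=[2,2,2,0,1,0,0,5,1,0,1,0,3,0,0,0,3,0,4,0,0,2,1,0] -> 12 nonzero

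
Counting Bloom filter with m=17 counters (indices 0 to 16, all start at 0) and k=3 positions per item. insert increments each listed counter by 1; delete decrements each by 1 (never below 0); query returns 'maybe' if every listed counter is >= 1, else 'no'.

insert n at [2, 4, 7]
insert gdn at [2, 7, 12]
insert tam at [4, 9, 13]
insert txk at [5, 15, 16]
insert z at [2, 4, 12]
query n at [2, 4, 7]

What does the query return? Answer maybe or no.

Answer: maybe

Derivation:
Step 1: insert n at [2, 4, 7] -> counters=[0,0,1,0,1,0,0,1,0,0,0,0,0,0,0,0,0]
Step 2: insert gdn at [2, 7, 12] -> counters=[0,0,2,0,1,0,0,2,0,0,0,0,1,0,0,0,0]
Step 3: insert tam at [4, 9, 13] -> counters=[0,0,2,0,2,0,0,2,0,1,0,0,1,1,0,0,0]
Step 4: insert txk at [5, 15, 16] -> counters=[0,0,2,0,2,1,0,2,0,1,0,0,1,1,0,1,1]
Step 5: insert z at [2, 4, 12] -> counters=[0,0,3,0,3,1,0,2,0,1,0,0,2,1,0,1,1]
Query n: check counters[2]=3 counters[4]=3 counters[7]=2 -> maybe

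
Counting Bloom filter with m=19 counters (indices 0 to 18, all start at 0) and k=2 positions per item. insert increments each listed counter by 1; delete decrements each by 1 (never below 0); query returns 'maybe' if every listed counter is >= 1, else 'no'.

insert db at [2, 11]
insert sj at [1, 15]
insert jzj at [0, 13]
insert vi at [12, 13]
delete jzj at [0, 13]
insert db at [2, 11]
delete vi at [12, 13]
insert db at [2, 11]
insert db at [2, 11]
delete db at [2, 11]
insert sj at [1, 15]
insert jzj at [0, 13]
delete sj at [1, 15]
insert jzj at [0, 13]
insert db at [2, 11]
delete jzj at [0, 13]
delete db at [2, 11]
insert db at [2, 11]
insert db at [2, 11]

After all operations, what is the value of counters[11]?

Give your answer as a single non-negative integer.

Answer: 5

Derivation:
Step 1: insert db at [2, 11] -> counters=[0,0,1,0,0,0,0,0,0,0,0,1,0,0,0,0,0,0,0]
Step 2: insert sj at [1, 15] -> counters=[0,1,1,0,0,0,0,0,0,0,0,1,0,0,0,1,0,0,0]
Step 3: insert jzj at [0, 13] -> counters=[1,1,1,0,0,0,0,0,0,0,0,1,0,1,0,1,0,0,0]
Step 4: insert vi at [12, 13] -> counters=[1,1,1,0,0,0,0,0,0,0,0,1,1,2,0,1,0,0,0]
Step 5: delete jzj at [0, 13] -> counters=[0,1,1,0,0,0,0,0,0,0,0,1,1,1,0,1,0,0,0]
Step 6: insert db at [2, 11] -> counters=[0,1,2,0,0,0,0,0,0,0,0,2,1,1,0,1,0,0,0]
Step 7: delete vi at [12, 13] -> counters=[0,1,2,0,0,0,0,0,0,0,0,2,0,0,0,1,0,0,0]
Step 8: insert db at [2, 11] -> counters=[0,1,3,0,0,0,0,0,0,0,0,3,0,0,0,1,0,0,0]
Step 9: insert db at [2, 11] -> counters=[0,1,4,0,0,0,0,0,0,0,0,4,0,0,0,1,0,0,0]
Step 10: delete db at [2, 11] -> counters=[0,1,3,0,0,0,0,0,0,0,0,3,0,0,0,1,0,0,0]
Step 11: insert sj at [1, 15] -> counters=[0,2,3,0,0,0,0,0,0,0,0,3,0,0,0,2,0,0,0]
Step 12: insert jzj at [0, 13] -> counters=[1,2,3,0,0,0,0,0,0,0,0,3,0,1,0,2,0,0,0]
Step 13: delete sj at [1, 15] -> counters=[1,1,3,0,0,0,0,0,0,0,0,3,0,1,0,1,0,0,0]
Step 14: insert jzj at [0, 13] -> counters=[2,1,3,0,0,0,0,0,0,0,0,3,0,2,0,1,0,0,0]
Step 15: insert db at [2, 11] -> counters=[2,1,4,0,0,0,0,0,0,0,0,4,0,2,0,1,0,0,0]
Step 16: delete jzj at [0, 13] -> counters=[1,1,4,0,0,0,0,0,0,0,0,4,0,1,0,1,0,0,0]
Step 17: delete db at [2, 11] -> counters=[1,1,3,0,0,0,0,0,0,0,0,3,0,1,0,1,0,0,0]
Step 18: insert db at [2, 11] -> counters=[1,1,4,0,0,0,0,0,0,0,0,4,0,1,0,1,0,0,0]
Step 19: insert db at [2, 11] -> counters=[1,1,5,0,0,0,0,0,0,0,0,5,0,1,0,1,0,0,0]
Final counters=[1,1,5,0,0,0,0,0,0,0,0,5,0,1,0,1,0,0,0] -> counters[11]=5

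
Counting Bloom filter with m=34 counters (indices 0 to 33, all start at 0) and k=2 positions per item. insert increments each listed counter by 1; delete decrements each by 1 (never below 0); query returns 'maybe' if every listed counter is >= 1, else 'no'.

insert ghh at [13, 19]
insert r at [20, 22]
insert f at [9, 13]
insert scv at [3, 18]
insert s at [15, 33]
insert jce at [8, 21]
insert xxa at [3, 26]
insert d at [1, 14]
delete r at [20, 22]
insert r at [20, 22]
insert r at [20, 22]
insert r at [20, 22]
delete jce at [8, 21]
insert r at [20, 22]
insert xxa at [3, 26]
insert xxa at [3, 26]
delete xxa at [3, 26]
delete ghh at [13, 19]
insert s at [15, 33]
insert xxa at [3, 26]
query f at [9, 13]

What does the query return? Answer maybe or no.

Step 1: insert ghh at [13, 19] -> counters=[0,0,0,0,0,0,0,0,0,0,0,0,0,1,0,0,0,0,0,1,0,0,0,0,0,0,0,0,0,0,0,0,0,0]
Step 2: insert r at [20, 22] -> counters=[0,0,0,0,0,0,0,0,0,0,0,0,0,1,0,0,0,0,0,1,1,0,1,0,0,0,0,0,0,0,0,0,0,0]
Step 3: insert f at [9, 13] -> counters=[0,0,0,0,0,0,0,0,0,1,0,0,0,2,0,0,0,0,0,1,1,0,1,0,0,0,0,0,0,0,0,0,0,0]
Step 4: insert scv at [3, 18] -> counters=[0,0,0,1,0,0,0,0,0,1,0,0,0,2,0,0,0,0,1,1,1,0,1,0,0,0,0,0,0,0,0,0,0,0]
Step 5: insert s at [15, 33] -> counters=[0,0,0,1,0,0,0,0,0,1,0,0,0,2,0,1,0,0,1,1,1,0,1,0,0,0,0,0,0,0,0,0,0,1]
Step 6: insert jce at [8, 21] -> counters=[0,0,0,1,0,0,0,0,1,1,0,0,0,2,0,1,0,0,1,1,1,1,1,0,0,0,0,0,0,0,0,0,0,1]
Step 7: insert xxa at [3, 26] -> counters=[0,0,0,2,0,0,0,0,1,1,0,0,0,2,0,1,0,0,1,1,1,1,1,0,0,0,1,0,0,0,0,0,0,1]
Step 8: insert d at [1, 14] -> counters=[0,1,0,2,0,0,0,0,1,1,0,0,0,2,1,1,0,0,1,1,1,1,1,0,0,0,1,0,0,0,0,0,0,1]
Step 9: delete r at [20, 22] -> counters=[0,1,0,2,0,0,0,0,1,1,0,0,0,2,1,1,0,0,1,1,0,1,0,0,0,0,1,0,0,0,0,0,0,1]
Step 10: insert r at [20, 22] -> counters=[0,1,0,2,0,0,0,0,1,1,0,0,0,2,1,1,0,0,1,1,1,1,1,0,0,0,1,0,0,0,0,0,0,1]
Step 11: insert r at [20, 22] -> counters=[0,1,0,2,0,0,0,0,1,1,0,0,0,2,1,1,0,0,1,1,2,1,2,0,0,0,1,0,0,0,0,0,0,1]
Step 12: insert r at [20, 22] -> counters=[0,1,0,2,0,0,0,0,1,1,0,0,0,2,1,1,0,0,1,1,3,1,3,0,0,0,1,0,0,0,0,0,0,1]
Step 13: delete jce at [8, 21] -> counters=[0,1,0,2,0,0,0,0,0,1,0,0,0,2,1,1,0,0,1,1,3,0,3,0,0,0,1,0,0,0,0,0,0,1]
Step 14: insert r at [20, 22] -> counters=[0,1,0,2,0,0,0,0,0,1,0,0,0,2,1,1,0,0,1,1,4,0,4,0,0,0,1,0,0,0,0,0,0,1]
Step 15: insert xxa at [3, 26] -> counters=[0,1,0,3,0,0,0,0,0,1,0,0,0,2,1,1,0,0,1,1,4,0,4,0,0,0,2,0,0,0,0,0,0,1]
Step 16: insert xxa at [3, 26] -> counters=[0,1,0,4,0,0,0,0,0,1,0,0,0,2,1,1,0,0,1,1,4,0,4,0,0,0,3,0,0,0,0,0,0,1]
Step 17: delete xxa at [3, 26] -> counters=[0,1,0,3,0,0,0,0,0,1,0,0,0,2,1,1,0,0,1,1,4,0,4,0,0,0,2,0,0,0,0,0,0,1]
Step 18: delete ghh at [13, 19] -> counters=[0,1,0,3,0,0,0,0,0,1,0,0,0,1,1,1,0,0,1,0,4,0,4,0,0,0,2,0,0,0,0,0,0,1]
Step 19: insert s at [15, 33] -> counters=[0,1,0,3,0,0,0,0,0,1,0,0,0,1,1,2,0,0,1,0,4,0,4,0,0,0,2,0,0,0,0,0,0,2]
Step 20: insert xxa at [3, 26] -> counters=[0,1,0,4,0,0,0,0,0,1,0,0,0,1,1,2,0,0,1,0,4,0,4,0,0,0,3,0,0,0,0,0,0,2]
Query f: check counters[9]=1 counters[13]=1 -> maybe

Answer: maybe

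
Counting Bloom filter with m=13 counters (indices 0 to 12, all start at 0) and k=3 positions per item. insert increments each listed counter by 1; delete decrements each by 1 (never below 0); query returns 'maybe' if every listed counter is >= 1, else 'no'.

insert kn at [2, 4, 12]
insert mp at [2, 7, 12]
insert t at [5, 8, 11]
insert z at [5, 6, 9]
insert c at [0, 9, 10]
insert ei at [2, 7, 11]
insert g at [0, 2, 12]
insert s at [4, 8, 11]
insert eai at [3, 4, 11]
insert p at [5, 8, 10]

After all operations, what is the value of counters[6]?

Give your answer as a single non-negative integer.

Step 1: insert kn at [2, 4, 12] -> counters=[0,0,1,0,1,0,0,0,0,0,0,0,1]
Step 2: insert mp at [2, 7, 12] -> counters=[0,0,2,0,1,0,0,1,0,0,0,0,2]
Step 3: insert t at [5, 8, 11] -> counters=[0,0,2,0,1,1,0,1,1,0,0,1,2]
Step 4: insert z at [5, 6, 9] -> counters=[0,0,2,0,1,2,1,1,1,1,0,1,2]
Step 5: insert c at [0, 9, 10] -> counters=[1,0,2,0,1,2,1,1,1,2,1,1,2]
Step 6: insert ei at [2, 7, 11] -> counters=[1,0,3,0,1,2,1,2,1,2,1,2,2]
Step 7: insert g at [0, 2, 12] -> counters=[2,0,4,0,1,2,1,2,1,2,1,2,3]
Step 8: insert s at [4, 8, 11] -> counters=[2,0,4,0,2,2,1,2,2,2,1,3,3]
Step 9: insert eai at [3, 4, 11] -> counters=[2,0,4,1,3,2,1,2,2,2,1,4,3]
Step 10: insert p at [5, 8, 10] -> counters=[2,0,4,1,3,3,1,2,3,2,2,4,3]
Final counters=[2,0,4,1,3,3,1,2,3,2,2,4,3] -> counters[6]=1

Answer: 1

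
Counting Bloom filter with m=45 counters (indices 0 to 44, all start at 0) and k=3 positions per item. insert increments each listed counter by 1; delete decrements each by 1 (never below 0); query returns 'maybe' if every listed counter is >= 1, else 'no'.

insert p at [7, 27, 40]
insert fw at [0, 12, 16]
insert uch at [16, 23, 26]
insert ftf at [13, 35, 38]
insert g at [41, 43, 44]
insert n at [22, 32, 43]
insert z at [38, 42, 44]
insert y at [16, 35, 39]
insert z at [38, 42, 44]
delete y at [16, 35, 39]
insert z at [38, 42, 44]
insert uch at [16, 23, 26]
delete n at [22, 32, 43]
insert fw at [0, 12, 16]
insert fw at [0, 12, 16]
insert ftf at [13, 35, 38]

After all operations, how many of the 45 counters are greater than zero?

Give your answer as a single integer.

Step 1: insert p at [7, 27, 40] -> counters=[0,0,0,0,0,0,0,1,0,0,0,0,0,0,0,0,0,0,0,0,0,0,0,0,0,0,0,1,0,0,0,0,0,0,0,0,0,0,0,0,1,0,0,0,0]
Step 2: insert fw at [0, 12, 16] -> counters=[1,0,0,0,0,0,0,1,0,0,0,0,1,0,0,0,1,0,0,0,0,0,0,0,0,0,0,1,0,0,0,0,0,0,0,0,0,0,0,0,1,0,0,0,0]
Step 3: insert uch at [16, 23, 26] -> counters=[1,0,0,0,0,0,0,1,0,0,0,0,1,0,0,0,2,0,0,0,0,0,0,1,0,0,1,1,0,0,0,0,0,0,0,0,0,0,0,0,1,0,0,0,0]
Step 4: insert ftf at [13, 35, 38] -> counters=[1,0,0,0,0,0,0,1,0,0,0,0,1,1,0,0,2,0,0,0,0,0,0,1,0,0,1,1,0,0,0,0,0,0,0,1,0,0,1,0,1,0,0,0,0]
Step 5: insert g at [41, 43, 44] -> counters=[1,0,0,0,0,0,0,1,0,0,0,0,1,1,0,0,2,0,0,0,0,0,0,1,0,0,1,1,0,0,0,0,0,0,0,1,0,0,1,0,1,1,0,1,1]
Step 6: insert n at [22, 32, 43] -> counters=[1,0,0,0,0,0,0,1,0,0,0,0,1,1,0,0,2,0,0,0,0,0,1,1,0,0,1,1,0,0,0,0,1,0,0,1,0,0,1,0,1,1,0,2,1]
Step 7: insert z at [38, 42, 44] -> counters=[1,0,0,0,0,0,0,1,0,0,0,0,1,1,0,0,2,0,0,0,0,0,1,1,0,0,1,1,0,0,0,0,1,0,0,1,0,0,2,0,1,1,1,2,2]
Step 8: insert y at [16, 35, 39] -> counters=[1,0,0,0,0,0,0,1,0,0,0,0,1,1,0,0,3,0,0,0,0,0,1,1,0,0,1,1,0,0,0,0,1,0,0,2,0,0,2,1,1,1,1,2,2]
Step 9: insert z at [38, 42, 44] -> counters=[1,0,0,0,0,0,0,1,0,0,0,0,1,1,0,0,3,0,0,0,0,0,1,1,0,0,1,1,0,0,0,0,1,0,0,2,0,0,3,1,1,1,2,2,3]
Step 10: delete y at [16, 35, 39] -> counters=[1,0,0,0,0,0,0,1,0,0,0,0,1,1,0,0,2,0,0,0,0,0,1,1,0,0,1,1,0,0,0,0,1,0,0,1,0,0,3,0,1,1,2,2,3]
Step 11: insert z at [38, 42, 44] -> counters=[1,0,0,0,0,0,0,1,0,0,0,0,1,1,0,0,2,0,0,0,0,0,1,1,0,0,1,1,0,0,0,0,1,0,0,1,0,0,4,0,1,1,3,2,4]
Step 12: insert uch at [16, 23, 26] -> counters=[1,0,0,0,0,0,0,1,0,0,0,0,1,1,0,0,3,0,0,0,0,0,1,2,0,0,2,1,0,0,0,0,1,0,0,1,0,0,4,0,1,1,3,2,4]
Step 13: delete n at [22, 32, 43] -> counters=[1,0,0,0,0,0,0,1,0,0,0,0,1,1,0,0,3,0,0,0,0,0,0,2,0,0,2,1,0,0,0,0,0,0,0,1,0,0,4,0,1,1,3,1,4]
Step 14: insert fw at [0, 12, 16] -> counters=[2,0,0,0,0,0,0,1,0,0,0,0,2,1,0,0,4,0,0,0,0,0,0,2,0,0,2,1,0,0,0,0,0,0,0,1,0,0,4,0,1,1,3,1,4]
Step 15: insert fw at [0, 12, 16] -> counters=[3,0,0,0,0,0,0,1,0,0,0,0,3,1,0,0,5,0,0,0,0,0,0,2,0,0,2,1,0,0,0,0,0,0,0,1,0,0,4,0,1,1,3,1,4]
Step 16: insert ftf at [13, 35, 38] -> counters=[3,0,0,0,0,0,0,1,0,0,0,0,3,2,0,0,5,0,0,0,0,0,0,2,0,0,2,1,0,0,0,0,0,0,0,2,0,0,5,0,1,1,3,1,4]
Final counters=[3,0,0,0,0,0,0,1,0,0,0,0,3,2,0,0,5,0,0,0,0,0,0,2,0,0,2,1,0,0,0,0,0,0,0,2,0,0,5,0,1,1,3,1,4] -> 15 nonzero

Answer: 15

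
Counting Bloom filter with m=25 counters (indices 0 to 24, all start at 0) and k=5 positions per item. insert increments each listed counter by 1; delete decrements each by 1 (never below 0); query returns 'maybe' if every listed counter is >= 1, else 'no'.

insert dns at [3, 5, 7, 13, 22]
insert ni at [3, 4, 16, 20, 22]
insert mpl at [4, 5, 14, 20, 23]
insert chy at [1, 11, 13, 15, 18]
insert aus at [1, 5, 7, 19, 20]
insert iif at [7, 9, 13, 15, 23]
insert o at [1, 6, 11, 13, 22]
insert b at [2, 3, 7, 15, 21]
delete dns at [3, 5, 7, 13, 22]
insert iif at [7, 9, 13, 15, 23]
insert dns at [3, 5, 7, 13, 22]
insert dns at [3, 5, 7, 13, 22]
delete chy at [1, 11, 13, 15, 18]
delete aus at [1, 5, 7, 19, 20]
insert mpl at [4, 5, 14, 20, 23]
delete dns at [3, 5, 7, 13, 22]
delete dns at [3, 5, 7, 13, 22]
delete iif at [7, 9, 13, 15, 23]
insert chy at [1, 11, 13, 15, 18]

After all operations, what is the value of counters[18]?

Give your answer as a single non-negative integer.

Step 1: insert dns at [3, 5, 7, 13, 22] -> counters=[0,0,0,1,0,1,0,1,0,0,0,0,0,1,0,0,0,0,0,0,0,0,1,0,0]
Step 2: insert ni at [3, 4, 16, 20, 22] -> counters=[0,0,0,2,1,1,0,1,0,0,0,0,0,1,0,0,1,0,0,0,1,0,2,0,0]
Step 3: insert mpl at [4, 5, 14, 20, 23] -> counters=[0,0,0,2,2,2,0,1,0,0,0,0,0,1,1,0,1,0,0,0,2,0,2,1,0]
Step 4: insert chy at [1, 11, 13, 15, 18] -> counters=[0,1,0,2,2,2,0,1,0,0,0,1,0,2,1,1,1,0,1,0,2,0,2,1,0]
Step 5: insert aus at [1, 5, 7, 19, 20] -> counters=[0,2,0,2,2,3,0,2,0,0,0,1,0,2,1,1,1,0,1,1,3,0,2,1,0]
Step 6: insert iif at [7, 9, 13, 15, 23] -> counters=[0,2,0,2,2,3,0,3,0,1,0,1,0,3,1,2,1,0,1,1,3,0,2,2,0]
Step 7: insert o at [1, 6, 11, 13, 22] -> counters=[0,3,0,2,2,3,1,3,0,1,0,2,0,4,1,2,1,0,1,1,3,0,3,2,0]
Step 8: insert b at [2, 3, 7, 15, 21] -> counters=[0,3,1,3,2,3,1,4,0,1,0,2,0,4,1,3,1,0,1,1,3,1,3,2,0]
Step 9: delete dns at [3, 5, 7, 13, 22] -> counters=[0,3,1,2,2,2,1,3,0,1,0,2,0,3,1,3,1,0,1,1,3,1,2,2,0]
Step 10: insert iif at [7, 9, 13, 15, 23] -> counters=[0,3,1,2,2,2,1,4,0,2,0,2,0,4,1,4,1,0,1,1,3,1,2,3,0]
Step 11: insert dns at [3, 5, 7, 13, 22] -> counters=[0,3,1,3,2,3,1,5,0,2,0,2,0,5,1,4,1,0,1,1,3,1,3,3,0]
Step 12: insert dns at [3, 5, 7, 13, 22] -> counters=[0,3,1,4,2,4,1,6,0,2,0,2,0,6,1,4,1,0,1,1,3,1,4,3,0]
Step 13: delete chy at [1, 11, 13, 15, 18] -> counters=[0,2,1,4,2,4,1,6,0,2,0,1,0,5,1,3,1,0,0,1,3,1,4,3,0]
Step 14: delete aus at [1, 5, 7, 19, 20] -> counters=[0,1,1,4,2,3,1,5,0,2,0,1,0,5,1,3,1,0,0,0,2,1,4,3,0]
Step 15: insert mpl at [4, 5, 14, 20, 23] -> counters=[0,1,1,4,3,4,1,5,0,2,0,1,0,5,2,3,1,0,0,0,3,1,4,4,0]
Step 16: delete dns at [3, 5, 7, 13, 22] -> counters=[0,1,1,3,3,3,1,4,0,2,0,1,0,4,2,3,1,0,0,0,3,1,3,4,0]
Step 17: delete dns at [3, 5, 7, 13, 22] -> counters=[0,1,1,2,3,2,1,3,0,2,0,1,0,3,2,3,1,0,0,0,3,1,2,4,0]
Step 18: delete iif at [7, 9, 13, 15, 23] -> counters=[0,1,1,2,3,2,1,2,0,1,0,1,0,2,2,2,1,0,0,0,3,1,2,3,0]
Step 19: insert chy at [1, 11, 13, 15, 18] -> counters=[0,2,1,2,3,2,1,2,0,1,0,2,0,3,2,3,1,0,1,0,3,1,2,3,0]
Final counters=[0,2,1,2,3,2,1,2,0,1,0,2,0,3,2,3,1,0,1,0,3,1,2,3,0] -> counters[18]=1

Answer: 1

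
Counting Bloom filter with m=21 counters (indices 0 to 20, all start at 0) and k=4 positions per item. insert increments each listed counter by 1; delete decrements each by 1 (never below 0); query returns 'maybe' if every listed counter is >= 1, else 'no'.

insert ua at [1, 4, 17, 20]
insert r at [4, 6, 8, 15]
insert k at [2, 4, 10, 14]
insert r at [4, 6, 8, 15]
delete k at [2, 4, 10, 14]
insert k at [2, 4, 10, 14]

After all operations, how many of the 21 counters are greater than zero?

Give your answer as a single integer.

Answer: 10

Derivation:
Step 1: insert ua at [1, 4, 17, 20] -> counters=[0,1,0,0,1,0,0,0,0,0,0,0,0,0,0,0,0,1,0,0,1]
Step 2: insert r at [4, 6, 8, 15] -> counters=[0,1,0,0,2,0,1,0,1,0,0,0,0,0,0,1,0,1,0,0,1]
Step 3: insert k at [2, 4, 10, 14] -> counters=[0,1,1,0,3,0,1,0,1,0,1,0,0,0,1,1,0,1,0,0,1]
Step 4: insert r at [4, 6, 8, 15] -> counters=[0,1,1,0,4,0,2,0,2,0,1,0,0,0,1,2,0,1,0,0,1]
Step 5: delete k at [2, 4, 10, 14] -> counters=[0,1,0,0,3,0,2,0,2,0,0,0,0,0,0,2,0,1,0,0,1]
Step 6: insert k at [2, 4, 10, 14] -> counters=[0,1,1,0,4,0,2,0,2,0,1,0,0,0,1,2,0,1,0,0,1]
Final counters=[0,1,1,0,4,0,2,0,2,0,1,0,0,0,1,2,0,1,0,0,1] -> 10 nonzero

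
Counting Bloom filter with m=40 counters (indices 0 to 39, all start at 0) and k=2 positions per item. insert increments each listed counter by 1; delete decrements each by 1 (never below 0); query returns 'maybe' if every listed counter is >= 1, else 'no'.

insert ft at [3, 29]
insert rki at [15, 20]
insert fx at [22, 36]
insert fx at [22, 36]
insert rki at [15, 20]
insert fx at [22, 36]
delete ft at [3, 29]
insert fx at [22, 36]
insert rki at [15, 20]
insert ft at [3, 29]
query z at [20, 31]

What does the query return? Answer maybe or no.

Step 1: insert ft at [3, 29] -> counters=[0,0,0,1,0,0,0,0,0,0,0,0,0,0,0,0,0,0,0,0,0,0,0,0,0,0,0,0,0,1,0,0,0,0,0,0,0,0,0,0]
Step 2: insert rki at [15, 20] -> counters=[0,0,0,1,0,0,0,0,0,0,0,0,0,0,0,1,0,0,0,0,1,0,0,0,0,0,0,0,0,1,0,0,0,0,0,0,0,0,0,0]
Step 3: insert fx at [22, 36] -> counters=[0,0,0,1,0,0,0,0,0,0,0,0,0,0,0,1,0,0,0,0,1,0,1,0,0,0,0,0,0,1,0,0,0,0,0,0,1,0,0,0]
Step 4: insert fx at [22, 36] -> counters=[0,0,0,1,0,0,0,0,0,0,0,0,0,0,0,1,0,0,0,0,1,0,2,0,0,0,0,0,0,1,0,0,0,0,0,0,2,0,0,0]
Step 5: insert rki at [15, 20] -> counters=[0,0,0,1,0,0,0,0,0,0,0,0,0,0,0,2,0,0,0,0,2,0,2,0,0,0,0,0,0,1,0,0,0,0,0,0,2,0,0,0]
Step 6: insert fx at [22, 36] -> counters=[0,0,0,1,0,0,0,0,0,0,0,0,0,0,0,2,0,0,0,0,2,0,3,0,0,0,0,0,0,1,0,0,0,0,0,0,3,0,0,0]
Step 7: delete ft at [3, 29] -> counters=[0,0,0,0,0,0,0,0,0,0,0,0,0,0,0,2,0,0,0,0,2,0,3,0,0,0,0,0,0,0,0,0,0,0,0,0,3,0,0,0]
Step 8: insert fx at [22, 36] -> counters=[0,0,0,0,0,0,0,0,0,0,0,0,0,0,0,2,0,0,0,0,2,0,4,0,0,0,0,0,0,0,0,0,0,0,0,0,4,0,0,0]
Step 9: insert rki at [15, 20] -> counters=[0,0,0,0,0,0,0,0,0,0,0,0,0,0,0,3,0,0,0,0,3,0,4,0,0,0,0,0,0,0,0,0,0,0,0,0,4,0,0,0]
Step 10: insert ft at [3, 29] -> counters=[0,0,0,1,0,0,0,0,0,0,0,0,0,0,0,3,0,0,0,0,3,0,4,0,0,0,0,0,0,1,0,0,0,0,0,0,4,0,0,0]
Query z: check counters[20]=3 counters[31]=0 -> no

Answer: no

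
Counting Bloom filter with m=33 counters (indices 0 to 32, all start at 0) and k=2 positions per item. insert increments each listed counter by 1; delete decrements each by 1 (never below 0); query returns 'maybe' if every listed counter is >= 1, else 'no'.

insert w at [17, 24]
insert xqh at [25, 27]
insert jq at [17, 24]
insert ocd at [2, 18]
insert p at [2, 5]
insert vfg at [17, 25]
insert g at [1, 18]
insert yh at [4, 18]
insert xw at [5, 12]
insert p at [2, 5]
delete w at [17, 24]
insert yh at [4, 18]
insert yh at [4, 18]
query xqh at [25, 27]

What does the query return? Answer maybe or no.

Step 1: insert w at [17, 24] -> counters=[0,0,0,0,0,0,0,0,0,0,0,0,0,0,0,0,0,1,0,0,0,0,0,0,1,0,0,0,0,0,0,0,0]
Step 2: insert xqh at [25, 27] -> counters=[0,0,0,0,0,0,0,0,0,0,0,0,0,0,0,0,0,1,0,0,0,0,0,0,1,1,0,1,0,0,0,0,0]
Step 3: insert jq at [17, 24] -> counters=[0,0,0,0,0,0,0,0,0,0,0,0,0,0,0,0,0,2,0,0,0,0,0,0,2,1,0,1,0,0,0,0,0]
Step 4: insert ocd at [2, 18] -> counters=[0,0,1,0,0,0,0,0,0,0,0,0,0,0,0,0,0,2,1,0,0,0,0,0,2,1,0,1,0,0,0,0,0]
Step 5: insert p at [2, 5] -> counters=[0,0,2,0,0,1,0,0,0,0,0,0,0,0,0,0,0,2,1,0,0,0,0,0,2,1,0,1,0,0,0,0,0]
Step 6: insert vfg at [17, 25] -> counters=[0,0,2,0,0,1,0,0,0,0,0,0,0,0,0,0,0,3,1,0,0,0,0,0,2,2,0,1,0,0,0,0,0]
Step 7: insert g at [1, 18] -> counters=[0,1,2,0,0,1,0,0,0,0,0,0,0,0,0,0,0,3,2,0,0,0,0,0,2,2,0,1,0,0,0,0,0]
Step 8: insert yh at [4, 18] -> counters=[0,1,2,0,1,1,0,0,0,0,0,0,0,0,0,0,0,3,3,0,0,0,0,0,2,2,0,1,0,0,0,0,0]
Step 9: insert xw at [5, 12] -> counters=[0,1,2,0,1,2,0,0,0,0,0,0,1,0,0,0,0,3,3,0,0,0,0,0,2,2,0,1,0,0,0,0,0]
Step 10: insert p at [2, 5] -> counters=[0,1,3,0,1,3,0,0,0,0,0,0,1,0,0,0,0,3,3,0,0,0,0,0,2,2,0,1,0,0,0,0,0]
Step 11: delete w at [17, 24] -> counters=[0,1,3,0,1,3,0,0,0,0,0,0,1,0,0,0,0,2,3,0,0,0,0,0,1,2,0,1,0,0,0,0,0]
Step 12: insert yh at [4, 18] -> counters=[0,1,3,0,2,3,0,0,0,0,0,0,1,0,0,0,0,2,4,0,0,0,0,0,1,2,0,1,0,0,0,0,0]
Step 13: insert yh at [4, 18] -> counters=[0,1,3,0,3,3,0,0,0,0,0,0,1,0,0,0,0,2,5,0,0,0,0,0,1,2,0,1,0,0,0,0,0]
Query xqh: check counters[25]=2 counters[27]=1 -> maybe

Answer: maybe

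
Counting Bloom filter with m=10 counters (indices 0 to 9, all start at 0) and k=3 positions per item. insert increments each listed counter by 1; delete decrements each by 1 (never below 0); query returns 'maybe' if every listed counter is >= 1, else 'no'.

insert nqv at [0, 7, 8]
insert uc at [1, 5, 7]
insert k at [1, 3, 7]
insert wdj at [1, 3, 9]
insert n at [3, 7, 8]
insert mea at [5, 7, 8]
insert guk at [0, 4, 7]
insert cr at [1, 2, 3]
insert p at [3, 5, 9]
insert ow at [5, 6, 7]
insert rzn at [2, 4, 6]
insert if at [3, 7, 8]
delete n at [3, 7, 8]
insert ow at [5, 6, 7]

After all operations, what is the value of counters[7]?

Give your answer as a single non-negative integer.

Answer: 8

Derivation:
Step 1: insert nqv at [0, 7, 8] -> counters=[1,0,0,0,0,0,0,1,1,0]
Step 2: insert uc at [1, 5, 7] -> counters=[1,1,0,0,0,1,0,2,1,0]
Step 3: insert k at [1, 3, 7] -> counters=[1,2,0,1,0,1,0,3,1,0]
Step 4: insert wdj at [1, 3, 9] -> counters=[1,3,0,2,0,1,0,3,1,1]
Step 5: insert n at [3, 7, 8] -> counters=[1,3,0,3,0,1,0,4,2,1]
Step 6: insert mea at [5, 7, 8] -> counters=[1,3,0,3,0,2,0,5,3,1]
Step 7: insert guk at [0, 4, 7] -> counters=[2,3,0,3,1,2,0,6,3,1]
Step 8: insert cr at [1, 2, 3] -> counters=[2,4,1,4,1,2,0,6,3,1]
Step 9: insert p at [3, 5, 9] -> counters=[2,4,1,5,1,3,0,6,3,2]
Step 10: insert ow at [5, 6, 7] -> counters=[2,4,1,5,1,4,1,7,3,2]
Step 11: insert rzn at [2, 4, 6] -> counters=[2,4,2,5,2,4,2,7,3,2]
Step 12: insert if at [3, 7, 8] -> counters=[2,4,2,6,2,4,2,8,4,2]
Step 13: delete n at [3, 7, 8] -> counters=[2,4,2,5,2,4,2,7,3,2]
Step 14: insert ow at [5, 6, 7] -> counters=[2,4,2,5,2,5,3,8,3,2]
Final counters=[2,4,2,5,2,5,3,8,3,2] -> counters[7]=8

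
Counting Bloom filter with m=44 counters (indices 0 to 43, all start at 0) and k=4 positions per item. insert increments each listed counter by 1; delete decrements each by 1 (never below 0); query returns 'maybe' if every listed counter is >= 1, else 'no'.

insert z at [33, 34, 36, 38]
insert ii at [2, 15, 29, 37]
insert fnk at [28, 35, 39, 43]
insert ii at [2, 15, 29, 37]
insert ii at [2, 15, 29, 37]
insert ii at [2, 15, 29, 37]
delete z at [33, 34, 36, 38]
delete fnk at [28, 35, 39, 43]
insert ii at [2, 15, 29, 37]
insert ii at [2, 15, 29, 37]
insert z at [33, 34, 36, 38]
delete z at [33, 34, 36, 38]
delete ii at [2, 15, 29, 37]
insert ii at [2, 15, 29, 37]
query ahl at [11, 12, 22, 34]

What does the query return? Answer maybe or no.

Step 1: insert z at [33, 34, 36, 38] -> counters=[0,0,0,0,0,0,0,0,0,0,0,0,0,0,0,0,0,0,0,0,0,0,0,0,0,0,0,0,0,0,0,0,0,1,1,0,1,0,1,0,0,0,0,0]
Step 2: insert ii at [2, 15, 29, 37] -> counters=[0,0,1,0,0,0,0,0,0,0,0,0,0,0,0,1,0,0,0,0,0,0,0,0,0,0,0,0,0,1,0,0,0,1,1,0,1,1,1,0,0,0,0,0]
Step 3: insert fnk at [28, 35, 39, 43] -> counters=[0,0,1,0,0,0,0,0,0,0,0,0,0,0,0,1,0,0,0,0,0,0,0,0,0,0,0,0,1,1,0,0,0,1,1,1,1,1,1,1,0,0,0,1]
Step 4: insert ii at [2, 15, 29, 37] -> counters=[0,0,2,0,0,0,0,0,0,0,0,0,0,0,0,2,0,0,0,0,0,0,0,0,0,0,0,0,1,2,0,0,0,1,1,1,1,2,1,1,0,0,0,1]
Step 5: insert ii at [2, 15, 29, 37] -> counters=[0,0,3,0,0,0,0,0,0,0,0,0,0,0,0,3,0,0,0,0,0,0,0,0,0,0,0,0,1,3,0,0,0,1,1,1,1,3,1,1,0,0,0,1]
Step 6: insert ii at [2, 15, 29, 37] -> counters=[0,0,4,0,0,0,0,0,0,0,0,0,0,0,0,4,0,0,0,0,0,0,0,0,0,0,0,0,1,4,0,0,0,1,1,1,1,4,1,1,0,0,0,1]
Step 7: delete z at [33, 34, 36, 38] -> counters=[0,0,4,0,0,0,0,0,0,0,0,0,0,0,0,4,0,0,0,0,0,0,0,0,0,0,0,0,1,4,0,0,0,0,0,1,0,4,0,1,0,0,0,1]
Step 8: delete fnk at [28, 35, 39, 43] -> counters=[0,0,4,0,0,0,0,0,0,0,0,0,0,0,0,4,0,0,0,0,0,0,0,0,0,0,0,0,0,4,0,0,0,0,0,0,0,4,0,0,0,0,0,0]
Step 9: insert ii at [2, 15, 29, 37] -> counters=[0,0,5,0,0,0,0,0,0,0,0,0,0,0,0,5,0,0,0,0,0,0,0,0,0,0,0,0,0,5,0,0,0,0,0,0,0,5,0,0,0,0,0,0]
Step 10: insert ii at [2, 15, 29, 37] -> counters=[0,0,6,0,0,0,0,0,0,0,0,0,0,0,0,6,0,0,0,0,0,0,0,0,0,0,0,0,0,6,0,0,0,0,0,0,0,6,0,0,0,0,0,0]
Step 11: insert z at [33, 34, 36, 38] -> counters=[0,0,6,0,0,0,0,0,0,0,0,0,0,0,0,6,0,0,0,0,0,0,0,0,0,0,0,0,0,6,0,0,0,1,1,0,1,6,1,0,0,0,0,0]
Step 12: delete z at [33, 34, 36, 38] -> counters=[0,0,6,0,0,0,0,0,0,0,0,0,0,0,0,6,0,0,0,0,0,0,0,0,0,0,0,0,0,6,0,0,0,0,0,0,0,6,0,0,0,0,0,0]
Step 13: delete ii at [2, 15, 29, 37] -> counters=[0,0,5,0,0,0,0,0,0,0,0,0,0,0,0,5,0,0,0,0,0,0,0,0,0,0,0,0,0,5,0,0,0,0,0,0,0,5,0,0,0,0,0,0]
Step 14: insert ii at [2, 15, 29, 37] -> counters=[0,0,6,0,0,0,0,0,0,0,0,0,0,0,0,6,0,0,0,0,0,0,0,0,0,0,0,0,0,6,0,0,0,0,0,0,0,6,0,0,0,0,0,0]
Query ahl: check counters[11]=0 counters[12]=0 counters[22]=0 counters[34]=0 -> no

Answer: no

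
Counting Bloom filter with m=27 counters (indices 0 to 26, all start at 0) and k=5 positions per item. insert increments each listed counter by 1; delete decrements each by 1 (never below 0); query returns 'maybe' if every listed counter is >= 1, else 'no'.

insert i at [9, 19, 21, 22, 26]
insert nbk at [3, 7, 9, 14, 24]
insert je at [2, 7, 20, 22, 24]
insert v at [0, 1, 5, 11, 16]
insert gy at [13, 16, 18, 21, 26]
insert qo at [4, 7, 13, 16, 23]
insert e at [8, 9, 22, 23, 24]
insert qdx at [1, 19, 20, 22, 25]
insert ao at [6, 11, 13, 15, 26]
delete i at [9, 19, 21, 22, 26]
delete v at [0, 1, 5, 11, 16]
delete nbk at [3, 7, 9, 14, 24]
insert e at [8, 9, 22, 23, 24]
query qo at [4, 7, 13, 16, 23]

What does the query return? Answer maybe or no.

Answer: maybe

Derivation:
Step 1: insert i at [9, 19, 21, 22, 26] -> counters=[0,0,0,0,0,0,0,0,0,1,0,0,0,0,0,0,0,0,0,1,0,1,1,0,0,0,1]
Step 2: insert nbk at [3, 7, 9, 14, 24] -> counters=[0,0,0,1,0,0,0,1,0,2,0,0,0,0,1,0,0,0,0,1,0,1,1,0,1,0,1]
Step 3: insert je at [2, 7, 20, 22, 24] -> counters=[0,0,1,1,0,0,0,2,0,2,0,0,0,0,1,0,0,0,0,1,1,1,2,0,2,0,1]
Step 4: insert v at [0, 1, 5, 11, 16] -> counters=[1,1,1,1,0,1,0,2,0,2,0,1,0,0,1,0,1,0,0,1,1,1,2,0,2,0,1]
Step 5: insert gy at [13, 16, 18, 21, 26] -> counters=[1,1,1,1,0,1,0,2,0,2,0,1,0,1,1,0,2,0,1,1,1,2,2,0,2,0,2]
Step 6: insert qo at [4, 7, 13, 16, 23] -> counters=[1,1,1,1,1,1,0,3,0,2,0,1,0,2,1,0,3,0,1,1,1,2,2,1,2,0,2]
Step 7: insert e at [8, 9, 22, 23, 24] -> counters=[1,1,1,1,1,1,0,3,1,3,0,1,0,2,1,0,3,0,1,1,1,2,3,2,3,0,2]
Step 8: insert qdx at [1, 19, 20, 22, 25] -> counters=[1,2,1,1,1,1,0,3,1,3,0,1,0,2,1,0,3,0,1,2,2,2,4,2,3,1,2]
Step 9: insert ao at [6, 11, 13, 15, 26] -> counters=[1,2,1,1,1,1,1,3,1,3,0,2,0,3,1,1,3,0,1,2,2,2,4,2,3,1,3]
Step 10: delete i at [9, 19, 21, 22, 26] -> counters=[1,2,1,1,1,1,1,3,1,2,0,2,0,3,1,1,3,0,1,1,2,1,3,2,3,1,2]
Step 11: delete v at [0, 1, 5, 11, 16] -> counters=[0,1,1,1,1,0,1,3,1,2,0,1,0,3,1,1,2,0,1,1,2,1,3,2,3,1,2]
Step 12: delete nbk at [3, 7, 9, 14, 24] -> counters=[0,1,1,0,1,0,1,2,1,1,0,1,0,3,0,1,2,0,1,1,2,1,3,2,2,1,2]
Step 13: insert e at [8, 9, 22, 23, 24] -> counters=[0,1,1,0,1,0,1,2,2,2,0,1,0,3,0,1,2,0,1,1,2,1,4,3,3,1,2]
Query qo: check counters[4]=1 counters[7]=2 counters[13]=3 counters[16]=2 counters[23]=3 -> maybe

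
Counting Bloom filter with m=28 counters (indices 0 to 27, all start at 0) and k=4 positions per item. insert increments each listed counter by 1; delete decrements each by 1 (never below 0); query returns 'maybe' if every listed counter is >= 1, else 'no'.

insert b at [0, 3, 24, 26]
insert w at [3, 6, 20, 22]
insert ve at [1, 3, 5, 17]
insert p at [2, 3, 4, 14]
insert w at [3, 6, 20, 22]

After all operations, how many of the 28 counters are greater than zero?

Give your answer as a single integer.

Step 1: insert b at [0, 3, 24, 26] -> counters=[1,0,0,1,0,0,0,0,0,0,0,0,0,0,0,0,0,0,0,0,0,0,0,0,1,0,1,0]
Step 2: insert w at [3, 6, 20, 22] -> counters=[1,0,0,2,0,0,1,0,0,0,0,0,0,0,0,0,0,0,0,0,1,0,1,0,1,0,1,0]
Step 3: insert ve at [1, 3, 5, 17] -> counters=[1,1,0,3,0,1,1,0,0,0,0,0,0,0,0,0,0,1,0,0,1,0,1,0,1,0,1,0]
Step 4: insert p at [2, 3, 4, 14] -> counters=[1,1,1,4,1,1,1,0,0,0,0,0,0,0,1,0,0,1,0,0,1,0,1,0,1,0,1,0]
Step 5: insert w at [3, 6, 20, 22] -> counters=[1,1,1,5,1,1,2,0,0,0,0,0,0,0,1,0,0,1,0,0,2,0,2,0,1,0,1,0]
Final counters=[1,1,1,5,1,1,2,0,0,0,0,0,0,0,1,0,0,1,0,0,2,0,2,0,1,0,1,0] -> 13 nonzero

Answer: 13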